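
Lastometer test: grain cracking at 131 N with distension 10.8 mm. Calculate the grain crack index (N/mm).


Grain crack index = force / distension
Index = 131 / 10.8 = 12.1 N/mm


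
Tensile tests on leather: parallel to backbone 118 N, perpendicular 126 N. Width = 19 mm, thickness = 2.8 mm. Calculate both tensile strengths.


Area = 19 x 2.8 = 53.2 mm^2
TS (parallel) = 118 / 53.2 = 2.22 N/mm^2
TS (perpendicular) = 126 / 53.2 = 2.37 N/mm^2


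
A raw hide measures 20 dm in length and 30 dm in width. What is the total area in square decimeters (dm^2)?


Area = length x width
Area = 20 x 30 = 600 dm^2


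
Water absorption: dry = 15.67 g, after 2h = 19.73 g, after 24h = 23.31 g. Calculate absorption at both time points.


2h absorption = 25.9%
24h absorption = 48.8%

WA (2h) = (19.73 - 15.67) / 15.67 x 100 = 25.9%
WA (24h) = (23.31 - 15.67) / 15.67 x 100 = 48.8%


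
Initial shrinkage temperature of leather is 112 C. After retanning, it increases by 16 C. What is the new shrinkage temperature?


128 C


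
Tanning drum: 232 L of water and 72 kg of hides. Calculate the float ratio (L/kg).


Float ratio = water / hide weight
Ratio = 232 / 72 = 3.2


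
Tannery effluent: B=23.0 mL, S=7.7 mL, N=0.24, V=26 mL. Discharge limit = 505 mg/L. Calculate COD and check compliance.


COD = (23.0 - 7.7) x 0.24 x 8000 / 26 = 1129.8 mg/L
Limit: 505 mg/L
Compliant: No


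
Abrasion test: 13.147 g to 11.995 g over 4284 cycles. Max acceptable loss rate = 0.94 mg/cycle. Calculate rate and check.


Rate = 0.269 mg/cycle
Passes: Yes


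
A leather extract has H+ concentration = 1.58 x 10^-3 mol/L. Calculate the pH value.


pH = 2.80

pH = -log10[H+]
pH = -log10(1.58 x 10^-3) = 2.80


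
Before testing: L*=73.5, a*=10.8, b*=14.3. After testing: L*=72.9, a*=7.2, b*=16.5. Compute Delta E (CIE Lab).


dL = 72.9 - 73.5 = -0.6
da = 7.2 - 10.8 = -3.6
db = 16.5 - 14.3 = 2.2
dE = sqrt((-0.6)^2 + (-3.6)^2 + (2.2)^2) = 4.26


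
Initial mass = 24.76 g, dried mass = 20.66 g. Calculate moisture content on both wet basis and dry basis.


Moisture lost = 24.76 - 20.66 = 4.10 g
Wet basis MC = 4.10 / 24.76 x 100 = 16.6%
Dry basis MC = 4.10 / 20.66 x 100 = 19.8%


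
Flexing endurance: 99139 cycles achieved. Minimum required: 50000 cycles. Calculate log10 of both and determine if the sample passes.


log10(99139) = 5.00
log10(50000) = 4.70
Passes: Yes


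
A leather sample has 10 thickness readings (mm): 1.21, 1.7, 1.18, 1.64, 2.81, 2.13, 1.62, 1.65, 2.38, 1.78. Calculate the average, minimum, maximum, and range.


Sum = 18.10
Average = 18.10 / 10 = 1.81 mm
Minimum = 1.18 mm
Maximum = 2.81 mm
Range = 2.81 - 1.18 = 1.63 mm


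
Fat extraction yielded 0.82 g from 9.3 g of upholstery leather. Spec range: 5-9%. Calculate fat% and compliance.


Fat% = 0.82 / 9.3 x 100 = 8.8%
Spec range: 5-9%
Compliant: Yes


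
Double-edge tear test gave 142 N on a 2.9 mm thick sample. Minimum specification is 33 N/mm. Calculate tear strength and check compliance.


Tear strength = 142 / 2.9 = 49.0 N/mm
Required minimum = 33 N/mm
Compliant: Yes


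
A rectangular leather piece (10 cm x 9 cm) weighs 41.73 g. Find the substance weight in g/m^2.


4636.7 g/m^2


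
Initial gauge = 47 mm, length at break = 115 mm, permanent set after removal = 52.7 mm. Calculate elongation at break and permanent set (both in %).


Elongation at break = (115 - 47) / 47 x 100 = 144.7%
Permanent set = (52.7 - 47) / 47 x 100 = 12.1%


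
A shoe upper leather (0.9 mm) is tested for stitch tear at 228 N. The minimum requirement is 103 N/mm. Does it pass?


STS = 253.3 N/mm
Passes: Yes

STS = 228 / 0.9 = 253.3 N/mm
Minimum required: 103 N/mm
Passes: Yes


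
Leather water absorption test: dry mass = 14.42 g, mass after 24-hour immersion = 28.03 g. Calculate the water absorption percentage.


Water absorbed = 28.03 - 14.42 = 13.61 g
WA% = 13.61 / 14.42 x 100 = 94.4%


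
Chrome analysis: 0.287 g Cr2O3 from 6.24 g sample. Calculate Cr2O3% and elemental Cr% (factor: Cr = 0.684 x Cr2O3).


Cr2O3% = 0.287 / 6.24 x 100 = 4.60%
Cr% = 4.60 x 0.684 = 3.15%


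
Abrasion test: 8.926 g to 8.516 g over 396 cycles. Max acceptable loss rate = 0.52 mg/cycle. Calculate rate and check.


Loss = 8.926 - 8.516 = 0.410 g
Rate = 0.410 g / 396 cycles x 1000 = 1.035 mg/cycle
Max = 0.52 mg/cycle
Passes: No


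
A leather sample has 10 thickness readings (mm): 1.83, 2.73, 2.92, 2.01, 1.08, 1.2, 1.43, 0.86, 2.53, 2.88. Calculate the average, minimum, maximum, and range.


Average = 1.95 mm
Min = 0.86 mm
Max = 2.92 mm
Range = 2.06 mm


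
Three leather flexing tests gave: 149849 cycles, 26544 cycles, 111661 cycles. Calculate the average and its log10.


Average = (149849 + 26544 + 111661) / 3 = 96018 cycles
log10(96018) = 4.98


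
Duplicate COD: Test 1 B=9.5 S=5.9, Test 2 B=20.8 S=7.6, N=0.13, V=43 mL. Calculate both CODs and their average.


COD1 = (9.5 - 5.9) x 0.13 x 8000 / 43 = 87.1 mg/L
COD2 = (20.8 - 7.6) x 0.13 x 8000 / 43 = 319.3 mg/L
Average = (87.1 + 319.3) / 2 = 203.2 mg/L


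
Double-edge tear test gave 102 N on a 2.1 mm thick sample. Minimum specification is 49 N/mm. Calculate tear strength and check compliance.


Tear strength = 48.6 N/mm
Compliant: No

Tear strength = 102 / 2.1 = 48.6 N/mm
Required minimum = 49 N/mm
Compliant: No


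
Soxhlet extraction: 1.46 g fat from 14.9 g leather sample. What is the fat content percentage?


9.8%

Fat content = 1.46 / 14.9 x 100
Fat = 9.8%


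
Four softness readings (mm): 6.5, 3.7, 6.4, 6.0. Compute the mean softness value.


Sum = 6.5 + 3.7 + 6.4 + 6.0
Mean = 22.6 / 4 = 5.65 mm


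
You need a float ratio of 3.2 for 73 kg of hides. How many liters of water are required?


233.6 L

Water = hide weight x target ratio
Water = 73 x 3.2 = 233.6 L


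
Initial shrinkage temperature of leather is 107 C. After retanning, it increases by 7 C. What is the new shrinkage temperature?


New Ts = 107 + 7 = 114 C


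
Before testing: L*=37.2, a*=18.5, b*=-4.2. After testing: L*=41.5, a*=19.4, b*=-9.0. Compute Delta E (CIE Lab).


dL = 41.5 - 37.2 = 4.3
da = 19.4 - 18.5 = 0.9
db = -9.0 - (-4.2) = -4.8
dE = sqrt((4.3)^2 + (0.9)^2 + (-4.8)^2) = 6.51


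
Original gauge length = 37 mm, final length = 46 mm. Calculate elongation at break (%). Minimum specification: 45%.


Extension = 46 - 37 = 9 mm
Elongation = 9 / 37 x 100 = 24.3%
Minimum required: 45%
Meets specification: No


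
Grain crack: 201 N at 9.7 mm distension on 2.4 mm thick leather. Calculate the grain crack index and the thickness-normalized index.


Crack index = 20.7 N/mm
Normalized index = 8.6 N/mm per mm


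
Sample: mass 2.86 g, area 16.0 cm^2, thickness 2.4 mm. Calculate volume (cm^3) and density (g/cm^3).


Volume = 3.840 cm^3
Density = 0.745 g/cm^3

Thickness in cm = 2.4 / 10 = 0.24 cm
Volume = 16.0 x 0.24 = 3.840 cm^3
Density = 2.86 / 3.840 = 0.745 g/cm^3


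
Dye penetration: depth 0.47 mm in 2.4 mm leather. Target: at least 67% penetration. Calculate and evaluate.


Penetration = 0.47 / 2.4 x 100 = 19.6%
Target: 67%
Meets target: No


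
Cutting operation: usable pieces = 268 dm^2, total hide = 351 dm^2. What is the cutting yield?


76.4%

Yield = usable / total x 100
Yield = 268 / 351 x 100 = 76.4%


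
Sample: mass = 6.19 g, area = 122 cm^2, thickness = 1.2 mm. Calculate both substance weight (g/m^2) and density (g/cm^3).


SW = 6.19 / 122 x 10000 = 507.4 g/m^2
Volume = 122 x 1.2 / 10 = 14.64 cm^3
Density = 6.19 / 14.64 = 0.423 g/cm^3


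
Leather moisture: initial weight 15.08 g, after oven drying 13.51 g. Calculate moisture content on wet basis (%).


Moisture = 15.08 - 13.51 = 1.57 g
MC = 1.57 / 15.08 x 100 = 10.4%


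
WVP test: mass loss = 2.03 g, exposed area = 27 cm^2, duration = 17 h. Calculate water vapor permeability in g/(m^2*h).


WVP = mass_loss / (area x time) x 10000
WVP = 2.03 / (27 x 17) x 10000
WVP = 2.03 / 459 x 10000 = 44.23 g/(m^2*h)


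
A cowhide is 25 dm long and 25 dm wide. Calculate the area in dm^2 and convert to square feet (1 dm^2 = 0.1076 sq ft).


625 dm^2
67.25 sq ft

Area = 25 x 25 = 625 dm^2
Conversion: 625 x 0.1076 = 67.25 sq ft


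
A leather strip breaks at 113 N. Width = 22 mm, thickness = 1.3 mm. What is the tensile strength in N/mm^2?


3.95 N/mm^2


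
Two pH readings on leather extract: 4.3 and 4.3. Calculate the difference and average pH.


Difference = 0.0
Average pH = 4.30


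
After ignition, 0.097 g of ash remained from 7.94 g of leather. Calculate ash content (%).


1.22%


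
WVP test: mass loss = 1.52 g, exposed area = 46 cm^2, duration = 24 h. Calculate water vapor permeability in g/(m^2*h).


13.77 g/(m^2*h)

WVP = mass_loss / (area x time) x 10000
WVP = 1.52 / (46 x 24) x 10000
WVP = 1.52 / 1104 x 10000 = 13.77 g/(m^2*h)


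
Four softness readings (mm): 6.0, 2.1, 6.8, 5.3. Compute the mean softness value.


5.05 mm


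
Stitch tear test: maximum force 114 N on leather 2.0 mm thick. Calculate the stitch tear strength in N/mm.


Stitch tear strength = force / thickness
STS = 114 / 2.0 = 57.0 N/mm


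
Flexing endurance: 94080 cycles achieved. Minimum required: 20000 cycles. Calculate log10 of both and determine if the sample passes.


Achieved: log10 = 4.97
Required: log10 = 4.30
Passes: Yes


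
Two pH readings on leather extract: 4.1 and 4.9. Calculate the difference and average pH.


Difference = |4.1 - 4.9| = 0.8
Average = (4.1 + 4.9) / 2 = 4.50


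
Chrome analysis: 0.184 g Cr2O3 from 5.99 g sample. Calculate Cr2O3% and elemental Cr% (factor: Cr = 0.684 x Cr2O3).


Cr2O3 = 3.07%
Cr = 2.10%


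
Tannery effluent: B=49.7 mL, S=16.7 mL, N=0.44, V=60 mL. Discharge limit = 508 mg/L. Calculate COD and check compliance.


COD = 1936.0 mg/L
Compliant: No

COD = (49.7 - 16.7) x 0.44 x 8000 / 60 = 1936.0 mg/L
Limit: 508 mg/L
Compliant: No


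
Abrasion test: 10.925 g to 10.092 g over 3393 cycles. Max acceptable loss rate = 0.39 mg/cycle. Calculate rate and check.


Loss = 10.925 - 10.092 = 0.833 g
Rate = 0.833 g / 3393 cycles x 1000 = 0.246 mg/cycle
Max = 0.39 mg/cycle
Passes: Yes


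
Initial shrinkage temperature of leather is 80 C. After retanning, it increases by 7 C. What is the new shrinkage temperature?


New Ts = 80 + 7 = 87 C


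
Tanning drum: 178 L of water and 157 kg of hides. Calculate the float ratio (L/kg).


1.1

Float ratio = water / hide weight
Ratio = 178 / 157 = 1.1


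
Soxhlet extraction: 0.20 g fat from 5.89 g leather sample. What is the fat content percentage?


Fat content = 0.20 / 5.89 x 100
Fat = 3.4%


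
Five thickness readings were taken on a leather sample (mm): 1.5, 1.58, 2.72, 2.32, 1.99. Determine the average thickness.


2.02 mm

Sum = 1.5 + 1.58 + 2.72 + 2.32 + 1.99 = 10.11
Average = 10.11 / 5 = 2.02 mm


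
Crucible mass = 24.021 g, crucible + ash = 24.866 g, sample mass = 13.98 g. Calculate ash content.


Ash mass = 24.866 - 24.021 = 0.845 g
Ash% = 0.845 / 13.98 x 100 = 6.04%


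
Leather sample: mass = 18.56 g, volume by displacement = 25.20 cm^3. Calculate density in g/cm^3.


Density = mass / volume
Density = 18.56 / 25.20 = 0.737 g/cm^3


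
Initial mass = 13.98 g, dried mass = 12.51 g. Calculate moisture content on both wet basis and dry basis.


Moisture lost = 13.98 - 12.51 = 1.47 g
Wet basis MC = 1.47 / 13.98 x 100 = 10.5%
Dry basis MC = 1.47 / 12.51 x 100 = 11.8%


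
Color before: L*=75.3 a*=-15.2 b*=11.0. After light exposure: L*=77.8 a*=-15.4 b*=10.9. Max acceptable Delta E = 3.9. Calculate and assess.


dL = 2.5, da = -0.2, db = -0.1
dE = sqrt((2.5)^2 + (-0.2)^2 + (-0.1)^2) = 2.51
Max = 3.9
Passes: Yes


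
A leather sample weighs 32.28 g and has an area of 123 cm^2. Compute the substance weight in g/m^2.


2624.4 g/m^2

Substance weight = mass / area x 10000
SW = 32.28 / 123 x 10000
SW = 2624.4 g/m^2


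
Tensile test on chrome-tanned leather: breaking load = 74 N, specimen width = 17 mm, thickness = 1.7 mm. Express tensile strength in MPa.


2.56 MPa

Cross-section = 17 x 1.7 = 28.9 mm^2
TS = 74 / 28.9 = 2.56 MPa
(1 N/mm^2 = 1 MPa)


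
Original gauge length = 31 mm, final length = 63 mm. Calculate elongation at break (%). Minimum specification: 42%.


Elongation = 103.2%
Meets spec: Yes

Extension = 63 - 31 = 32 mm
Elongation = 32 / 31 x 100 = 103.2%
Minimum required: 42%
Meets specification: Yes


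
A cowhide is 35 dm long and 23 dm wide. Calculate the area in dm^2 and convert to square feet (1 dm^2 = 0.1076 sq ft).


Area = 35 x 23 = 805 dm^2
Conversion: 805 x 0.1076 = 86.62 sq ft


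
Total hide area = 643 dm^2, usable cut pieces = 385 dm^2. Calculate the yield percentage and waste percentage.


Yield = 59.9%
Waste = 40.1%

Yield = 385 / 643 x 100 = 59.9%
Waste = 643 - 385 = 258 dm^2
Waste% = 100 - 59.9 = 40.1%


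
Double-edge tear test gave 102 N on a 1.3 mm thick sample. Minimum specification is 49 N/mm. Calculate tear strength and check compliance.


Tear strength = 78.5 N/mm
Compliant: Yes


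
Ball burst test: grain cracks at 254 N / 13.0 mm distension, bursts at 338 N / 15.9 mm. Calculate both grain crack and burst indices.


Crack index = 19.5 N/mm
Burst index = 21.3 N/mm


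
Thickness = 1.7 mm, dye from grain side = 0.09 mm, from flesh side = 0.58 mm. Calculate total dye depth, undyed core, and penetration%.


Total dyed = 0.09 + 0.58 = 0.67 mm
Undyed core = 1.7 - 0.67 = 1.03 mm
Penetration = 0.67 / 1.7 x 100 = 39.4%


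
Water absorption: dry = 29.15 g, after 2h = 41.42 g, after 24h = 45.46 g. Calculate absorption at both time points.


2h absorption = 42.1%
24h absorption = 56.0%


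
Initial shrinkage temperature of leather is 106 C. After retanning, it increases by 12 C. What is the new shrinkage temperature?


New Ts = 106 + 12 = 118 C


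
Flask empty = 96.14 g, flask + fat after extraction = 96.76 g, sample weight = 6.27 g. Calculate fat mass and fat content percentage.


Fat mass = 96.76 - 96.14 = 0.62 g
Fat% = 0.62 / 6.27 x 100 = 9.9%


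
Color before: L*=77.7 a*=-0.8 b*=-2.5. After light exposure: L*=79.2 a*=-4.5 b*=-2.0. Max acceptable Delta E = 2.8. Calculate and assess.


dL = 1.5, da = -3.7, db = 0.5
dE = sqrt((1.5)^2 + (-3.7)^2 + (0.5)^2) = 4.02
Max = 2.8
Passes: No


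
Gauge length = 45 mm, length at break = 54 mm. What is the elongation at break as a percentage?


20.0%

Extension = 54 - 45 = 9 mm
Elongation = 9 / 45 x 100 = 20.0%


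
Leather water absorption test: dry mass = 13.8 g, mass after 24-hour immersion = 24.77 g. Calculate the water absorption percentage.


79.5%


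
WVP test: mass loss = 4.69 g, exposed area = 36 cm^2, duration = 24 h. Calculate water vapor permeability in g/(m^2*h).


WVP = mass_loss / (area x time) x 10000
WVP = 4.69 / (36 x 24) x 10000
WVP = 4.69 / 864 x 10000 = 54.28 g/(m^2*h)


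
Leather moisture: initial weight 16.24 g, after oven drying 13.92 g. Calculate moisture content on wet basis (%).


14.3%


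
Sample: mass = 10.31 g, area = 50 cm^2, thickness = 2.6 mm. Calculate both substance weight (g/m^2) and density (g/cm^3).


SW = 10.31 / 50 x 10000 = 2062.0 g/m^2
Volume = 50 x 2.6 / 10 = 13.00 cm^3
Density = 10.31 / 13.00 = 0.793 g/cm^3


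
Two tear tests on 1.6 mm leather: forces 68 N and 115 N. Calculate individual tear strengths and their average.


Tear 1 = 68 / 1.6 = 42.5 N/mm
Tear 2 = 115 / 1.6 = 71.9 N/mm
Average = (42.5 + 71.9) / 2 = 57.2 N/mm


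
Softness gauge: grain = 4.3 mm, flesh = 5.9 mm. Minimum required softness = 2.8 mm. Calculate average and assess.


Average = (4.3 + 5.9) / 2 = 5.10 mm
Minimum = 2.8 mm
Meets requirement: Yes


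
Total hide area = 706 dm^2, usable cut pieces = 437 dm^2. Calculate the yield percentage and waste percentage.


Yield = 437 / 706 x 100 = 61.9%
Waste = 706 - 437 = 269 dm^2
Waste% = 100 - 61.9 = 38.1%


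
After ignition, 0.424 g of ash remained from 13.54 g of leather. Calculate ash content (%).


Ash% = 0.424 / 13.54 x 100
Ash% = 3.13%


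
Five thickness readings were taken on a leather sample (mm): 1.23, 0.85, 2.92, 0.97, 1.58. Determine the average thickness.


Sum = 1.23 + 0.85 + 2.92 + 0.97 + 1.58 = 7.55
Average = 7.55 / 5 = 1.51 mm


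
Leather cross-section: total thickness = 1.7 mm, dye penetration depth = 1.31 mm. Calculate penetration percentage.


Penetration% = 1.31 / 1.7 x 100
Penetration = 77.1%


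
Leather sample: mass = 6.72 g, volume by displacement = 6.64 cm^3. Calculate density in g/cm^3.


Density = mass / volume
Density = 6.72 / 6.64 = 1.012 g/cm^3


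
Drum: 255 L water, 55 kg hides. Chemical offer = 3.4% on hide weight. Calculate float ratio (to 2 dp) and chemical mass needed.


Float ratio = 255 / 55 = 4.64
Chemical = 55 x 3.4 / 100 = 1.87 kg


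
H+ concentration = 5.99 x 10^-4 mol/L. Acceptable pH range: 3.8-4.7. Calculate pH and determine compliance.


pH = -log10(5.99 x 10^-4) = 3.22
Range: 3.8 to 4.7
Compliant: No


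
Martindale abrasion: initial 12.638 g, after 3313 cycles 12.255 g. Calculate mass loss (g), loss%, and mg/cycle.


Mass loss = 0.383 g
Loss = 3.03%
Rate = 0.116 mg/cycle

Loss = 12.638 - 12.255 = 0.383 g
Loss% = 0.383 / 12.638 x 100 = 3.03%
Rate = 0.383 / 3313 x 1000 = 0.116 mg/cycle


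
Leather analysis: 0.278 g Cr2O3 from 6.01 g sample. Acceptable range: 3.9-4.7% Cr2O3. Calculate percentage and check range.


Cr2O3% = 0.278 / 6.01 x 100 = 4.63%
Acceptable range: 3.9 to 4.7%
Within range: Yes


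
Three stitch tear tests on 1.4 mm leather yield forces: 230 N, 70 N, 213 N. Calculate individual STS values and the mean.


STS1 = 164.3 N/mm
STS2 = 50.0 N/mm
STS3 = 152.1 N/mm
Mean = 122.1 N/mm

STS1 = 230 / 1.4 = 164.3 N/mm
STS2 = 70 / 1.4 = 50.0 N/mm
STS3 = 213 / 1.4 = 152.1 N/mm
Mean = (164.3 + 50.0 + 152.1) / 3 = 122.1 N/mm


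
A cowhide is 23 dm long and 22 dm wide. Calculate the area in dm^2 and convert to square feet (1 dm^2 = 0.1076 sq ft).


Area = 23 x 22 = 506 dm^2
Conversion: 506 x 0.1076 = 54.45 sq ft


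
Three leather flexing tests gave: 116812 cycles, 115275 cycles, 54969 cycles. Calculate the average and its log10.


Average = 95685 cycles
log10 = 4.98

Average = (116812 + 115275 + 54969) / 3 = 95685 cycles
log10(95685) = 4.98


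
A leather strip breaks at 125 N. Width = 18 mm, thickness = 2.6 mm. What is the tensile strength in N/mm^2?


2.67 N/mm^2

Cross-sectional area = 18 x 2.6 = 46.8 mm^2
Tensile strength = 125 / 46.8 = 2.67 N/mm^2


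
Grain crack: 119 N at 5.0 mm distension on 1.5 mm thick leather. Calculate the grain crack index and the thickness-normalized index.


Crack index = 23.8 N/mm
Normalized index = 15.9 N/mm per mm

Crack index = 119 / 5.0 = 23.8 N/mm
Normalized = 23.8 / 1.5 = 15.9 N/mm per mm


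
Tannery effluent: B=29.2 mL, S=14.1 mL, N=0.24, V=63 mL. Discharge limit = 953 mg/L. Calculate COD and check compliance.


COD = 460.2 mg/L
Compliant: Yes

COD = (29.2 - 14.1) x 0.24 x 8000 / 63 = 460.2 mg/L
Limit: 953 mg/L
Compliant: Yes


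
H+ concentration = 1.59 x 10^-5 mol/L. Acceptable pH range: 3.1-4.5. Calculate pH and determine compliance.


pH = -log10(1.59 x 10^-5) = 4.80
Range: 3.1 to 4.5
Compliant: No


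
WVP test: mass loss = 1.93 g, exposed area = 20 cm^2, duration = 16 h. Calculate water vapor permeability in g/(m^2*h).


WVP = mass_loss / (area x time) x 10000
WVP = 1.93 / (20 x 16) x 10000
WVP = 1.93 / 320 x 10000 = 60.31 g/(m^2*h)


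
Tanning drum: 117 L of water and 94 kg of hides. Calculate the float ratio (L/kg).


1.2

Float ratio = water / hide weight
Ratio = 117 / 94 = 1.2


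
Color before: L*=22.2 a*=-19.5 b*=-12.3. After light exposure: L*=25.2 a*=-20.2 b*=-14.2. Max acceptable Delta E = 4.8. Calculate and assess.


dL = 3.0, da = -0.7, db = -1.9
dE = sqrt((3.0)^2 + (-0.7)^2 + (-1.9)^2) = 3.62
Max = 4.8
Passes: Yes


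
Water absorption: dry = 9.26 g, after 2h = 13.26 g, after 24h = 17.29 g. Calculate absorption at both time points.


2h absorption = 43.2%
24h absorption = 86.7%


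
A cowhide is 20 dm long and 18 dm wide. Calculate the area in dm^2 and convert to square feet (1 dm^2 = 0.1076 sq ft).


360 dm^2
38.74 sq ft


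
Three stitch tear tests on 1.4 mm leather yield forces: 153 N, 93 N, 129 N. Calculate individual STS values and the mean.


STS1 = 153 / 1.4 = 109.3 N/mm
STS2 = 93 / 1.4 = 66.4 N/mm
STS3 = 129 / 1.4 = 92.1 N/mm
Mean = (109.3 + 66.4 + 92.1) / 3 = 89.3 N/mm


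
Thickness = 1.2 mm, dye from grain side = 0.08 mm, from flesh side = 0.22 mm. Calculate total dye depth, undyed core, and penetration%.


Total dyed = 0.08 + 0.22 = 0.30 mm
Undyed core = 1.2 - 0.30 = 0.90 mm
Penetration = 0.30 / 1.2 x 100 = 25.0%


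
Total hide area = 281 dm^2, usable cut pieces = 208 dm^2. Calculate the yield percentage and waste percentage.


Yield = 74.0%
Waste = 26.0%

Yield = 208 / 281 x 100 = 74.0%
Waste = 281 - 208 = 73 dm^2
Waste% = 100 - 74.0 = 26.0%


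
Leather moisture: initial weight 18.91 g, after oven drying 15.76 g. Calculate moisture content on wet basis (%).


Moisture = 18.91 - 15.76 = 3.15 g
MC = 3.15 / 18.91 x 100 = 16.7%


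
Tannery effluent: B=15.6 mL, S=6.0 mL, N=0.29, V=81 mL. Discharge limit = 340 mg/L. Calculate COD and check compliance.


COD = 275.0 mg/L
Compliant: Yes


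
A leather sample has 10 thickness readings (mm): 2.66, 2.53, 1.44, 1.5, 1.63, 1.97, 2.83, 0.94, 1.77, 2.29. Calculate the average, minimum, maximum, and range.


Average = 1.96 mm
Min = 0.94 mm
Max = 2.83 mm
Range = 1.89 mm

Sum = 19.56
Average = 19.56 / 10 = 1.96 mm
Minimum = 0.94 mm
Maximum = 2.83 mm
Range = 2.83 - 0.94 = 1.89 mm


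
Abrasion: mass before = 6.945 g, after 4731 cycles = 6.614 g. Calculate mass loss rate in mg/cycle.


Mass loss = 6.945 - 6.614 = 0.331 g
Rate = 0.331 / 4731 x 1000 = 0.070 mg/cycle


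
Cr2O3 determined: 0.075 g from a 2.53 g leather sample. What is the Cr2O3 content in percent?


2.96%

Cr2O3% = 0.075 / 2.53 x 100
Cr2O3% = 2.96%


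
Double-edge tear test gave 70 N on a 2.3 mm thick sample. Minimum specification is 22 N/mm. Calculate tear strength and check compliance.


Tear strength = 70 / 2.3 = 30.4 N/mm
Required minimum = 22 N/mm
Compliant: Yes


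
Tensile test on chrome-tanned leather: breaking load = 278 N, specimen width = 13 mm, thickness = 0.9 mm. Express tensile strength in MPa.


Cross-section = 13 x 0.9 = 11.7 mm^2
TS = 278 / 11.7 = 23.76 MPa
(1 N/mm^2 = 1 MPa)


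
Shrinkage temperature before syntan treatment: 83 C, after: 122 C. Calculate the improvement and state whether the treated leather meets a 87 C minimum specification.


Improvement = 39 C
Meets 87 C spec: Yes


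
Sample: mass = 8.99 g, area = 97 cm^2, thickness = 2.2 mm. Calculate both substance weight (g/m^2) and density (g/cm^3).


Substance weight = 926.8 g/m^2
Density = 0.421 g/cm^3


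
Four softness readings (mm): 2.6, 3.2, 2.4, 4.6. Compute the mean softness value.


Sum = 2.6 + 3.2 + 2.4 + 4.6
Mean = 12.8 / 4 = 3.20 mm


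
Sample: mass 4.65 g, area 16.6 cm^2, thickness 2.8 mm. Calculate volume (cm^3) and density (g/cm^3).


Volume = 4.648 cm^3
Density = 1.000 g/cm^3


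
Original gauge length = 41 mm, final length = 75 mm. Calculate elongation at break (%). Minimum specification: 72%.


Elongation = 82.9%
Meets spec: Yes


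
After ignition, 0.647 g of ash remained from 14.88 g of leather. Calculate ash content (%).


4.35%

Ash% = 0.647 / 14.88 x 100
Ash% = 4.35%


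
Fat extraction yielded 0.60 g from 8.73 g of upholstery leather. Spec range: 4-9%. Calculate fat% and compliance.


Fat% = 0.60 / 8.73 x 100 = 6.9%
Spec range: 4-9%
Compliant: Yes


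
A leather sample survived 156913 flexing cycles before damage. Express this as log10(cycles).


log10(156913) = 5.20


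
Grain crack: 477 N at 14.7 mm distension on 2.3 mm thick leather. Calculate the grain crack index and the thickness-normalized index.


Crack index = 477 / 14.7 = 32.4 N/mm
Normalized = 32.4 / 2.3 = 14.1 N/mm per mm


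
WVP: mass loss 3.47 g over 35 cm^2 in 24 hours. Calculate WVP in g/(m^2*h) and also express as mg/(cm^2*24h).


WVP = 3.47 / (35 x 24) x 10000 = 41.31 g/(m^2*h)
Mass loss in mg = 3.47 x 1000 = 3470 mg
Per cm^2 per 24h in mg: 3470 x 24 / (35 x 24) = 83280 / 840 = 99.14 mg/(cm^2*24h)


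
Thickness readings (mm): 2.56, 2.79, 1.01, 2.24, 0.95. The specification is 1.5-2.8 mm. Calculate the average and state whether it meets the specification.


Average = 1.91 mm
Within specification: Yes

Sum = 9.55
Average = 9.55 / 5 = 1.91 mm
Specification range: 1.5 to 2.8 mm
Within spec: Yes


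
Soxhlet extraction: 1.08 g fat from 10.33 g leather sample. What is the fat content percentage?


10.5%


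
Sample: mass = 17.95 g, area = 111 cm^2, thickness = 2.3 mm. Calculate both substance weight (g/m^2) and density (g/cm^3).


Substance weight = 1617.1 g/m^2
Density = 0.703 g/cm^3

SW = 17.95 / 111 x 10000 = 1617.1 g/m^2
Volume = 111 x 2.3 / 10 = 25.53 cm^3
Density = 17.95 / 25.53 = 0.703 g/cm^3


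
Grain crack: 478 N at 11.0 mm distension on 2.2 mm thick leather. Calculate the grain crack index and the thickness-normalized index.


Crack index = 478 / 11.0 = 43.5 N/mm
Normalized = 43.5 / 2.2 = 19.8 N/mm per mm


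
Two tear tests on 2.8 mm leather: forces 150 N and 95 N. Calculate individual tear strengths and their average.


Tear 1 = 53.6 N/mm
Tear 2 = 33.9 N/mm
Average = 43.8 N/mm


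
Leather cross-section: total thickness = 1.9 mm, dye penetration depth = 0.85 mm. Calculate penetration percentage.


44.7%

Penetration% = 0.85 / 1.9 x 100
Penetration = 44.7%


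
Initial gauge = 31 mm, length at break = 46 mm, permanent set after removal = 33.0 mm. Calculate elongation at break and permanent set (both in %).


Elongation at break = (46 - 31) / 31 x 100 = 48.4%
Permanent set = (33.0 - 31) / 31 x 100 = 6.5%


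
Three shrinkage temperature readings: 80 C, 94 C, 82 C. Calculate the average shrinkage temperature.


85.3 C

Average = (80 + 94 + 82) / 3
Average = 256 / 3 = 85.3 C


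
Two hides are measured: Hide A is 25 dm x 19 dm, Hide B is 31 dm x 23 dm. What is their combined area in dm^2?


1188 dm^2

Hide A area = 25 x 19 = 475 dm^2
Hide B area = 31 x 23 = 713 dm^2
Total = 475 + 713 = 1188 dm^2


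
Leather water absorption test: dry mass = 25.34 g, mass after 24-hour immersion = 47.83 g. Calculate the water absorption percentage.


88.8%

Water absorbed = 47.83 - 25.34 = 22.49 g
WA% = 22.49 / 25.34 x 100 = 88.8%


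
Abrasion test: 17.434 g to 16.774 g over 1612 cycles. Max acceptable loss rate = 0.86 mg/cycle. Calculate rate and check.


Rate = 0.409 mg/cycle
Passes: Yes

Loss = 17.434 - 16.774 = 0.660 g
Rate = 0.660 g / 1612 cycles x 1000 = 0.409 mg/cycle
Max = 0.86 mg/cycle
Passes: Yes


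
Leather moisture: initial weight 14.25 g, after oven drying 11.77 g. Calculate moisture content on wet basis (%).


17.4%


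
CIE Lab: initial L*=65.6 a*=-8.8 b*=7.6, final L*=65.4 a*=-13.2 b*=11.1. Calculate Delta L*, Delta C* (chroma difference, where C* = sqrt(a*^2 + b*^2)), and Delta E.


Delta L* = -0.2
Delta C* = 5.62
Delta E = 5.63


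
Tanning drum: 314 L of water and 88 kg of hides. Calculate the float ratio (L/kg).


Float ratio = water / hide weight
Ratio = 314 / 88 = 3.6


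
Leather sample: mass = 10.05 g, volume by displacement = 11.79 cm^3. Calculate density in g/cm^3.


Density = mass / volume
Density = 10.05 / 11.79 = 0.852 g/cm^3


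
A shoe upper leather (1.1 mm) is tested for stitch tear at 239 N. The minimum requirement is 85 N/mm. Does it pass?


STS = 217.3 N/mm
Passes: Yes


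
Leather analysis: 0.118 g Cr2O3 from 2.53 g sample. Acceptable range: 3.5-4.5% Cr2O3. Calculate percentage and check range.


Cr2O3 = 4.66%
Within range: No

Cr2O3% = 0.118 / 2.53 x 100 = 4.66%
Acceptable range: 3.5 to 4.5%
Within range: No


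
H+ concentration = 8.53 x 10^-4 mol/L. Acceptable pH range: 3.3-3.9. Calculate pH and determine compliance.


pH = -log10(8.53 x 10^-4) = 3.07
Range: 3.3 to 3.9
Compliant: No


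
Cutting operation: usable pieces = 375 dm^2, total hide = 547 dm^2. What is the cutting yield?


Yield = usable / total x 100
Yield = 375 / 547 x 100 = 68.6%


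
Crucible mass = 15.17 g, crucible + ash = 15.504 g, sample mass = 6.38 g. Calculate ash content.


Ash mass = 15.504 - 15.17 = 0.334 g
Ash% = 0.334 / 6.38 x 100 = 5.24%


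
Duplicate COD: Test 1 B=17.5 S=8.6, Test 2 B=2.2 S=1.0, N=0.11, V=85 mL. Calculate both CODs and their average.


COD1 = 92.1 mg/L
COD2 = 12.4 mg/L
Average = 52.3 mg/L

COD1 = (17.5 - 8.6) x 0.11 x 8000 / 85 = 92.1 mg/L
COD2 = (2.2 - 1.0) x 0.11 x 8000 / 85 = 12.4 mg/L
Average = (92.1 + 12.4) / 2 = 52.3 mg/L


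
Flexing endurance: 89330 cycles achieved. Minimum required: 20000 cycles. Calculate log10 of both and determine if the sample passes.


log10(89330) = 4.95
log10(20000) = 4.30
Passes: Yes


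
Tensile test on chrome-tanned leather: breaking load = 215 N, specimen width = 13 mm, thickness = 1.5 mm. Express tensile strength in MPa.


Cross-section = 13 x 1.5 = 19.5 mm^2
TS = 215 / 19.5 = 11.03 MPa
(1 N/mm^2 = 1 MPa)


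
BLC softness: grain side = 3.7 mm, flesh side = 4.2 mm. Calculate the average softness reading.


3.95 mm


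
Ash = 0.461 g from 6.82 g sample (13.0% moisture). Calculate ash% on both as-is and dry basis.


As-is ash = 6.76%
Dry-basis ash = 7.77%

As-is ash% = 0.461 / 6.82 x 100 = 6.76%
Dry mass = 6.82 x (100 - 13.0) / 100 = 5.9334 g
Dry-basis ash% = 0.461 / 5.9334 x 100 = 7.77%


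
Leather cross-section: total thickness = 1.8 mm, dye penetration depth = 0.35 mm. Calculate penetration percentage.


19.4%


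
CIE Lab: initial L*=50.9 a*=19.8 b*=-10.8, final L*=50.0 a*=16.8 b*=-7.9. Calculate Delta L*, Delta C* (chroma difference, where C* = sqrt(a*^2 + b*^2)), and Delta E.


Delta L* = -0.9
Delta C* = -3.99
Delta E = 4.27

Delta L* = 50.0 - 50.9 = -0.9
C1* = sqrt((19.8)^2 + (-10.8)^2) = 22.554
C2* = sqrt((16.8)^2 + (-7.9)^2) = 18.565
Delta C* = 18.565 - 22.554 = -3.99
Delta E = sqrt((-0.9)^2 + (-3.0)^2 + (2.9)^2) = 4.27


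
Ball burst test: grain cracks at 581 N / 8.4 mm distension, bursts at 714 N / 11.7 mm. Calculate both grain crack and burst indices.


Crack index = 69.2 N/mm
Burst index = 61.0 N/mm


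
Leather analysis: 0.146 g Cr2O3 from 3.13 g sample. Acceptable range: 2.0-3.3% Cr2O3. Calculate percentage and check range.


Cr2O3% = 0.146 / 3.13 x 100 = 4.66%
Acceptable range: 2.0 to 3.3%
Within range: No


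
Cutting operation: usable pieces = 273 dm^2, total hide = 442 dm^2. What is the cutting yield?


Yield = usable / total x 100
Yield = 273 / 442 x 100 = 61.8%


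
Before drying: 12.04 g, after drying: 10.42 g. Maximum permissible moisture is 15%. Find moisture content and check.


Moisture content = 13.5%
Acceptable: Yes

MC = (12.04 - 10.42) / 12.04 x 100 = 13.5%
Maximum: 15%
Acceptable: Yes


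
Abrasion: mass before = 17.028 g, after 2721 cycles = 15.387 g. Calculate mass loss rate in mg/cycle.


Mass loss = 17.028 - 15.387 = 1.641 g
Rate = 1.641 / 2721 x 1000 = 0.603 mg/cycle


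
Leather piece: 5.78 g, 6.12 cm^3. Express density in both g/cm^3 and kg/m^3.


Density = 5.78 / 6.12 = 0.944 g/cm^3
Convert: 0.944 x 1000 = 944 kg/m^3


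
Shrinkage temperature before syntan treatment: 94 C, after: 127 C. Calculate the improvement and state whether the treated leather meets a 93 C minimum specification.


Improvement = 127 - 94 = 33 C
Spec check: 127 C >= 93 C? Yes


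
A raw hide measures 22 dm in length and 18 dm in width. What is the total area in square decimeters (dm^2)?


396 dm^2


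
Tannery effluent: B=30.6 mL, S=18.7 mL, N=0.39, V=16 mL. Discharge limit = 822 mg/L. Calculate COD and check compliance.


COD = (30.6 - 18.7) x 0.39 x 8000 / 16 = 2320.5 mg/L
Limit: 822 mg/L
Compliant: No


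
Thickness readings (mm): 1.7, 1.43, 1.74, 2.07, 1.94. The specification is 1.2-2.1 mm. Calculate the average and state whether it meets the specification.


Average = 1.78 mm
Within specification: Yes

Sum = 8.88
Average = 8.88 / 5 = 1.78 mm
Specification range: 1.2 to 2.1 mm
Within spec: Yes


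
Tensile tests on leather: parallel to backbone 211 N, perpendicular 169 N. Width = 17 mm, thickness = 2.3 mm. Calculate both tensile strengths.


Parallel = 5.40 N/mm^2
Perpendicular = 4.32 N/mm^2


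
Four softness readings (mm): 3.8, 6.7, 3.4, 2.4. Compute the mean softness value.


Sum = 3.8 + 6.7 + 3.4 + 2.4
Mean = 16.3 / 4 = 4.08 mm


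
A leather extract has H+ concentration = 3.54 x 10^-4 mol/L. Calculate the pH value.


pH = -log10[H+]
pH = -log10(3.54 x 10^-4) = 3.45


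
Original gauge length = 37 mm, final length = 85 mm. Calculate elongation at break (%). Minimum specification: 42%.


Extension = 85 - 37 = 48 mm
Elongation = 48 / 37 x 100 = 129.7%
Minimum required: 42%
Meets specification: Yes


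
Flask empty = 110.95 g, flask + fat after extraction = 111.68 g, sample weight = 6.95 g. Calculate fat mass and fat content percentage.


Fat mass = 0.73 g
Fat content = 10.5%

Fat mass = 111.68 - 110.95 = 0.73 g
Fat% = 0.73 / 6.95 x 100 = 10.5%


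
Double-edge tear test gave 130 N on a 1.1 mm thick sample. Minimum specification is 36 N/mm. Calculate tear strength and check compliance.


Tear strength = 118.2 N/mm
Compliant: Yes

Tear strength = 130 / 1.1 = 118.2 N/mm
Required minimum = 36 N/mm
Compliant: Yes


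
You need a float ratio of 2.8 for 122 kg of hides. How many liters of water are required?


341.6 L


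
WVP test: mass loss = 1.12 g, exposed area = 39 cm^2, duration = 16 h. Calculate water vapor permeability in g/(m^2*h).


WVP = mass_loss / (area x time) x 10000
WVP = 1.12 / (39 x 16) x 10000
WVP = 1.12 / 624 x 10000 = 17.95 g/(m^2*h)


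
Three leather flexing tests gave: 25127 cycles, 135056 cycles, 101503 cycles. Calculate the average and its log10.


Average = (25127 + 135056 + 101503) / 3 = 87229 cycles
log10(87229) = 4.94


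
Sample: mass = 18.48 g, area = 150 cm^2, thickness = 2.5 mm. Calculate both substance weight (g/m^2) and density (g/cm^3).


SW = 18.48 / 150 x 10000 = 1232.0 g/m^2
Volume = 150 x 2.5 / 10 = 37.50 cm^3
Density = 18.48 / 37.50 = 0.493 g/cm^3


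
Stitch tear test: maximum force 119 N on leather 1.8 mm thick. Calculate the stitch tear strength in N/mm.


Stitch tear strength = force / thickness
STS = 119 / 1.8 = 66.1 N/mm


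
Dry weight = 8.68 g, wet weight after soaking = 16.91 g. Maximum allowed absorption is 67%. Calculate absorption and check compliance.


WA = (16.91 - 8.68) / 8.68 x 100 = 94.8%
Maximum allowed: 67%
Compliant: No


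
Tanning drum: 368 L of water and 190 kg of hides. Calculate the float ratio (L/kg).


1.9

Float ratio = water / hide weight
Ratio = 368 / 190 = 1.9


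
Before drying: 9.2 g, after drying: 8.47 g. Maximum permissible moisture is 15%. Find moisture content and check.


Moisture content = 7.9%
Acceptable: Yes


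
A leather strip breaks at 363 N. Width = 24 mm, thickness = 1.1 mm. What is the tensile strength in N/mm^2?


Cross-sectional area = 24 x 1.1 = 26.4 mm^2
Tensile strength = 363 / 26.4 = 13.75 N/mm^2


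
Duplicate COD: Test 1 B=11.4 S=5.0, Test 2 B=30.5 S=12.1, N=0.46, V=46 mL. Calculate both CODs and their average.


COD1 = (11.4 - 5.0) x 0.46 x 8000 / 46 = 512.0 mg/L
COD2 = (30.5 - 12.1) x 0.46 x 8000 / 46 = 1472.0 mg/L
Average = (512.0 + 1472.0) / 2 = 992.0 mg/L


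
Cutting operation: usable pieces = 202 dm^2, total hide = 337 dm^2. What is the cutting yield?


59.9%

Yield = usable / total x 100
Yield = 202 / 337 x 100 = 59.9%


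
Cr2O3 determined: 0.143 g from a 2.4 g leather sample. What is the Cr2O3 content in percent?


5.96%

Cr2O3% = 0.143 / 2.4 x 100
Cr2O3% = 5.96%


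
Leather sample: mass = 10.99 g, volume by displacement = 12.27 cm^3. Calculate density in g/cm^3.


0.896 g/cm^3

Density = mass / volume
Density = 10.99 / 12.27 = 0.896 g/cm^3


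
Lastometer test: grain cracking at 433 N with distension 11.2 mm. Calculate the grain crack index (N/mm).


Grain crack index = force / distension
Index = 433 / 11.2 = 38.7 N/mm


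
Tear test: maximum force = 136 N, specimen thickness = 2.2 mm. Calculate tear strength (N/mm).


61.8 N/mm


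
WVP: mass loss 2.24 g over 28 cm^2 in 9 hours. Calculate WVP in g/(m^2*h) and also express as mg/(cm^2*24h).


WVP = 88.89 g/(m^2*h)
Daily rate = 213.33 mg/(cm^2*24h)


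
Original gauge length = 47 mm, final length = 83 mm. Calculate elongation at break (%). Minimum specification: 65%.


Elongation = 76.6%
Meets spec: Yes


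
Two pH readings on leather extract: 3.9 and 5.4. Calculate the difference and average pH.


Difference = 1.5
Average pH = 4.65


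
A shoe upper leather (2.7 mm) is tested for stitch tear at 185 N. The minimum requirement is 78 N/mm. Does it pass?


STS = 68.5 N/mm
Passes: No


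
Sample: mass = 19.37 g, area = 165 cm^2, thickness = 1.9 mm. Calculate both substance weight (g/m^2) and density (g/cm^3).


SW = 19.37 / 165 x 10000 = 1173.9 g/m^2
Volume = 165 x 1.9 / 10 = 31.35 cm^3
Density = 19.37 / 31.35 = 0.618 g/cm^3


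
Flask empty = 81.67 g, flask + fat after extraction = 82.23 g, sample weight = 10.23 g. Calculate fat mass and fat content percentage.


Fat mass = 0.56 g
Fat content = 5.5%


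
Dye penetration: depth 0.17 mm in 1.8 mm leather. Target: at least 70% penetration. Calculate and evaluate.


Penetration = 9.4%
Meets target: No

Penetration = 0.17 / 1.8 x 100 = 9.4%
Target: 70%
Meets target: No


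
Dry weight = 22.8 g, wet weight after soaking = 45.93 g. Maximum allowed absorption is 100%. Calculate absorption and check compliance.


Absorption = 101.4%
Compliant: No

WA = (45.93 - 22.8) / 22.8 x 100 = 101.4%
Maximum allowed: 100%
Compliant: No


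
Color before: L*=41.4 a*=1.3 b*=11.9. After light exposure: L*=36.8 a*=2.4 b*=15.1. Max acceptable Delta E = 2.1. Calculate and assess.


Delta E = 5.71
Passes: No

dL = -4.6, da = 1.1, db = 3.2
dE = sqrt((-4.6)^2 + (1.1)^2 + (3.2)^2) = 5.71
Max = 2.1
Passes: No


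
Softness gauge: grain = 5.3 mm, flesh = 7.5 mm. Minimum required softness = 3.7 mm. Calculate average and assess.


Average softness = 6.40 mm
Meets requirement: Yes


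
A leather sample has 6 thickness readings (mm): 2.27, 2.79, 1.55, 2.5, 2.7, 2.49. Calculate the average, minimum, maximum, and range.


Sum = 14.30
Average = 14.30 / 6 = 2.38 mm
Minimum = 1.55 mm
Maximum = 2.79 mm
Range = 2.79 - 1.55 = 1.24 mm


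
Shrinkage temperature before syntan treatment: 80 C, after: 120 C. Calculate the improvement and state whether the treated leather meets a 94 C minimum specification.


Improvement = 120 - 80 = 40 C
Spec check: 120 C >= 94 C? Yes


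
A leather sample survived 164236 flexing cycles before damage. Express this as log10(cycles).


log10(164236) = 5.22


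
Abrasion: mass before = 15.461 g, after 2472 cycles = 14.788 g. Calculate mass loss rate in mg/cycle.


0.272 mg/cycle

Mass loss = 15.461 - 14.788 = 0.673 g
Rate = 0.673 / 2472 x 1000 = 0.272 mg/cycle


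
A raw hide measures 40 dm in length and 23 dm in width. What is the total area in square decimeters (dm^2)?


Area = length x width
Area = 40 x 23 = 920 dm^2


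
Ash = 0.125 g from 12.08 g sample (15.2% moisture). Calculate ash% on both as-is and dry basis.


As-is ash = 1.03%
Dry-basis ash = 1.22%

As-is ash% = 0.125 / 12.08 x 100 = 1.03%
Dry mass = 12.08 x (100 - 15.2) / 100 = 10.24384 g
Dry-basis ash% = 0.125 / 10.24384 x 100 = 1.22%
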